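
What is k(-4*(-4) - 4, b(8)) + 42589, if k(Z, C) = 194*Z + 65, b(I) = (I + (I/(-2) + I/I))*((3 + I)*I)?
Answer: 44982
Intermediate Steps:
b(I) = I*(1 + I/2)*(3 + I) (b(I) = (I + (I*(-½) + 1))*(I*(3 + I)) = (I + (-I/2 + 1))*(I*(3 + I)) = (I + (1 - I/2))*(I*(3 + I)) = (1 + I/2)*(I*(3 + I)) = I*(1 + I/2)*(3 + I))
k(Z, C) = 65 + 194*Z
k(-4*(-4) - 4, b(8)) + 42589 = (65 + 194*(-4*(-4) - 4)) + 42589 = (65 + 194*(16 - 4)) + 42589 = (65 + 194*12) + 42589 = (65 + 2328) + 42589 = 2393 + 42589 = 44982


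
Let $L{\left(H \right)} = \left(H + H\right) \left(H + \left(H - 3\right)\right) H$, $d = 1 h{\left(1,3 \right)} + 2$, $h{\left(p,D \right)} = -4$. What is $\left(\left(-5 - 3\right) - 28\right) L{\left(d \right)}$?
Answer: $2016$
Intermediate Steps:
$d = -2$ ($d = 1 \left(-4\right) + 2 = -4 + 2 = -2$)
$L{\left(H \right)} = 2 H^{2} \left(-3 + 2 H\right)$ ($L{\left(H \right)} = 2 H \left(H + \left(-3 + H\right)\right) H = 2 H \left(-3 + 2 H\right) H = 2 H^{2} \left(-3 + 2 H\right)$)
$\left(\left(-5 - 3\right) - 28\right) L{\left(d \right)} = \left(\left(-5 - 3\right) - 28\right) \left(-2\right)^{2} \left(-6 + 4 \left(-2\right)\right) = \left(-8 - 28\right) 4 \left(-6 - 8\right) = - 36 \cdot 4 \left(-14\right) = \left(-36\right) \left(-56\right) = 2016$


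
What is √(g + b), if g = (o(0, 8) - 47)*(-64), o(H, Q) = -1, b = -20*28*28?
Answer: 8*I*√197 ≈ 112.29*I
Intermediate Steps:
b = -15680 (b = -560*28 = -15680)
g = 3072 (g = (-1 - 47)*(-64) = -48*(-64) = 3072)
√(g + b) = √(3072 - 15680) = √(-12608) = 8*I*√197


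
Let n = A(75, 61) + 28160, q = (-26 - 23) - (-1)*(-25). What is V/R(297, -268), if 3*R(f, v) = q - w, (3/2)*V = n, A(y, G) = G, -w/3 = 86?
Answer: 1227/4 ≈ 306.75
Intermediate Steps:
w = -258 (w = -3*86 = -258)
q = -74 (q = -49 - 1*25 = -49 - 25 = -74)
n = 28221 (n = 61 + 28160 = 28221)
V = 18814 (V = (⅔)*28221 = 18814)
R(f, v) = 184/3 (R(f, v) = (-74 - 1*(-258))/3 = (-74 + 258)/3 = (⅓)*184 = 184/3)
V/R(297, -268) = 18814/(184/3) = 18814*(3/184) = 1227/4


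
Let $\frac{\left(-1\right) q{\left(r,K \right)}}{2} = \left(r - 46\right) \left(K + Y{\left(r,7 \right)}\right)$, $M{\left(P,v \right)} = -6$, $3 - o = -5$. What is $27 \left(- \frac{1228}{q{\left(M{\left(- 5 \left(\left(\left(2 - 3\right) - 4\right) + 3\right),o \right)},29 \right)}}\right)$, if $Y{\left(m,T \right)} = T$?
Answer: $- \frac{921}{104} \approx -8.8558$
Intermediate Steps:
$o = 8$ ($o = 3 - -5 = 3 + 5 = 8$)
$q{\left(r,K \right)} = - 2 \left(-46 + r\right) \left(7 + K\right)$ ($q{\left(r,K \right)} = - 2 \left(r - 46\right) \left(K + 7\right) = - 2 \left(-46 + r\right) \left(7 + K\right)$)
$27 \left(- \frac{1228}{q{\left(M{\left(- 5 \left(\left(\left(2 - 3\right) - 4\right) + 3\right),o \right)},29 \right)}}\right) = 27 \left(- \frac{1228}{644 - -84 + 92 \cdot 29 - 58 \left(-6\right)}\right) = 27 \left(- \frac{1228}{644 + 84 + 2668 + 348}\right) = 27 \left(- \frac{1228}{3744}\right) = 27 \left(\left(-1228\right) \frac{1}{3744}\right) = 27 \left(- \frac{307}{936}\right) = - \frac{921}{104}$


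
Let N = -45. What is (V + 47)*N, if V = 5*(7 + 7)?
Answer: -5265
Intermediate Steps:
V = 70 (V = 5*14 = 70)
(V + 47)*N = (70 + 47)*(-45) = 117*(-45) = -5265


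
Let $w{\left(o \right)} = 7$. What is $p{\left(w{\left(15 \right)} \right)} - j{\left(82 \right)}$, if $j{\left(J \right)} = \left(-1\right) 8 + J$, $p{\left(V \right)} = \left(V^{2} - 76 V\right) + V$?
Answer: $-550$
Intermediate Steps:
$p{\left(V \right)} = V^{2} - 75 V$
$j{\left(J \right)} = -8 + J$
$p{\left(w{\left(15 \right)} \right)} - j{\left(82 \right)} = 7 \left(-75 + 7\right) - \left(-8 + 82\right) = 7 \left(-68\right) - 74 = -476 - 74 = -550$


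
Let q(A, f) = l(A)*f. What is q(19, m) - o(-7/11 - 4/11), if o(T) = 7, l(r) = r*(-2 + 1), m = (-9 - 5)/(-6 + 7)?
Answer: 259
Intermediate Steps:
m = -14 (m = -14/1 = -14*1 = -14)
l(r) = -r (l(r) = r*(-1) = -r)
q(A, f) = -A*f (q(A, f) = (-A)*f = -A*f)
q(19, m) - o(-7/11 - 4/11) = -1*19*(-14) - 1*7 = 266 - 7 = 259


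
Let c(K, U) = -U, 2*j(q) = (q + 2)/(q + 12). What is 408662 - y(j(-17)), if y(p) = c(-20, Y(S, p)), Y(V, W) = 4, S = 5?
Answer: 408666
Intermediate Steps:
j(q) = (2 + q)/(2*(12 + q)) (j(q) = ((q + 2)/(q + 12))/2 = ((2 + q)/(12 + q))/2 = (2 + q)/(2*(12 + q)))
c(K, U) = -U
y(p) = -4 (y(p) = -1*4 = -4)
408662 - y(j(-17)) = 408662 - 1*(-4) = 408662 + 4 = 408666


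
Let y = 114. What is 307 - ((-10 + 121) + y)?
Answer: 82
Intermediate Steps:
307 - ((-10 + 121) + y) = 307 - ((-10 + 121) + 114) = 307 - (111 + 114) = 307 - 1*225 = 307 - 225 = 82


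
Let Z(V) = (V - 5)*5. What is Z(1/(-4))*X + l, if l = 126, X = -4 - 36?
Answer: 1176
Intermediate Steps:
X = -40
Z(V) = -25 + 5*V (Z(V) = (-5 + V)*5 = -25 + 5*V)
Z(1/(-4))*X + l = (-25 + 5/(-4))*(-40) + 126 = (-25 + 5*(-1/4))*(-40) + 126 = (-25 - 5/4)*(-40) + 126 = -105/4*(-40) + 126 = 1050 + 126 = 1176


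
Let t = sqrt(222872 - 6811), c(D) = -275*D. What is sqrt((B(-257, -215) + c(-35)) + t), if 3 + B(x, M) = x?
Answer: sqrt(9365 + sqrt(216061)) ≈ 99.146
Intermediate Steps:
B(x, M) = -3 + x
t = sqrt(216061) ≈ 464.82
sqrt((B(-257, -215) + c(-35)) + t) = sqrt(((-3 - 257) - 275*(-35)) + sqrt(216061)) = sqrt((-260 + 9625) + sqrt(216061)) = sqrt(9365 + sqrt(216061))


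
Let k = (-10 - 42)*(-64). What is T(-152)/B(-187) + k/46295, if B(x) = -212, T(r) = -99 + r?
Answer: 12325581/9814540 ≈ 1.2558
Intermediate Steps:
k = 3328 (k = -52*(-64) = 3328)
T(-152)/B(-187) + k/46295 = (-99 - 152)/(-212) + 3328/46295 = -251*(-1/212) + 3328*(1/46295) = 251/212 + 3328/46295 = 12325581/9814540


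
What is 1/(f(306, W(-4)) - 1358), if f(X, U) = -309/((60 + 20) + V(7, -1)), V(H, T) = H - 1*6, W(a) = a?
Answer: -27/36769 ≈ -0.00073431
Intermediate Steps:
V(H, T) = -6 + H (V(H, T) = H - 6 = -6 + H)
f(X, U) = -103/27 (f(X, U) = -309/((60 + 20) + (-6 + 7)) = -309/(80 + 1) = -309/81 = -309*1/81 = -103/27)
1/(f(306, W(-4)) - 1358) = 1/(-103/27 - 1358) = 1/(-36769/27) = -27/36769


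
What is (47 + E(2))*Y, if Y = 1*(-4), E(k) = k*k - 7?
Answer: -176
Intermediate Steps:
E(k) = -7 + k**2 (E(k) = k**2 - 7 = -7 + k**2)
Y = -4
(47 + E(2))*Y = (47 + (-7 + 2**2))*(-4) = (47 + (-7 + 4))*(-4) = (47 - 3)*(-4) = 44*(-4) = -176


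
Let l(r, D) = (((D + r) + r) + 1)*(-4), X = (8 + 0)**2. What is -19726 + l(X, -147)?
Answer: -19654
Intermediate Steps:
X = 64 (X = 8**2 = 64)
l(r, D) = -4 - 8*r - 4*D (l(r, D) = ((D + 2*r) + 1)*(-4) = (1 + D + 2*r)*(-4) = -4 - 8*r - 4*D)
-19726 + l(X, -147) = -19726 + (-4 - 8*64 - 4*(-147)) = -19726 + (-4 - 512 + 588) = -19726 + 72 = -19654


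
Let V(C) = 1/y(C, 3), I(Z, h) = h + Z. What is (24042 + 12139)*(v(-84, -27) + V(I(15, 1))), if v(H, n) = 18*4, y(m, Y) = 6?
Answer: 15666373/6 ≈ 2.6111e+6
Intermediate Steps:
I(Z, h) = Z + h
v(H, n) = 72
V(C) = ⅙ (V(C) = 1/6 = ⅙)
(24042 + 12139)*(v(-84, -27) + V(I(15, 1))) = (24042 + 12139)*(72 + ⅙) = 36181*(433/6) = 15666373/6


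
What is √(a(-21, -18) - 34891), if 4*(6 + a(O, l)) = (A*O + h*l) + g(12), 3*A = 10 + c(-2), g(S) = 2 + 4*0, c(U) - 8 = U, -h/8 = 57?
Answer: 3*I*√14610/2 ≈ 181.31*I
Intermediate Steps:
h = -456 (h = -8*57 = -456)
c(U) = 8 + U
g(S) = 2 (g(S) = 2 + 0 = 2)
A = 16/3 (A = (10 + (8 - 2))/3 = (10 + 6)/3 = (⅓)*16 = 16/3 ≈ 5.3333)
a(O, l) = -11/2 - 114*l + 4*O/3 (a(O, l) = -6 + ((16*O/3 - 456*l) + 2)/4 = -6 + ((-456*l + 16*O/3) + 2)/4 = -6 + (2 - 456*l + 16*O/3)/4 = -6 + (½ - 114*l + 4*O/3) = -11/2 - 114*l + 4*O/3)
√(a(-21, -18) - 34891) = √((-11/2 - 114*(-18) + (4/3)*(-21)) - 34891) = √((-11/2 + 2052 - 28) - 34891) = √(4037/2 - 34891) = √(-65745/2) = 3*I*√14610/2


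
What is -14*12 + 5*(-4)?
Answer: -188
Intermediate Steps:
-14*12 + 5*(-4) = -168 - 20 = -188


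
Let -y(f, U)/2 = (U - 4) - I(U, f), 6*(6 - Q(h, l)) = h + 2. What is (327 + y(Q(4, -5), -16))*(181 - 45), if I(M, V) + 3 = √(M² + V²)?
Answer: 49096 + 272*√281 ≈ 53656.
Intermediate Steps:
Q(h, l) = 17/3 - h/6 (Q(h, l) = 6 - (h + 2)/6 = 6 - (2 + h)/6 = 6 + (-⅓ - h/6) = 17/3 - h/6)
I(M, V) = -3 + √(M² + V²)
y(f, U) = 2 - 2*U + 2*√(U² + f²) (y(f, U) = -2*((U - 4) - (-3 + √(U² + f²))) = -2*((-4 + U) + (3 - √(U² + f²))) = -2*(-1 + U - √(U² + f²)) = 2 - 2*U + 2*√(U² + f²))
(327 + y(Q(4, -5), -16))*(181 - 45) = (327 + (2 - 2*(-16) + 2*√((-16)² + (17/3 - ⅙*4)²)))*(181 - 45) = (327 + (2 + 32 + 2*√(256 + (17/3 - ⅔)²)))*136 = (327 + (2 + 32 + 2*√(256 + 5²)))*136 = (327 + (2 + 32 + 2*√(256 + 25)))*136 = (327 + (2 + 32 + 2*√281))*136 = (327 + (34 + 2*√281))*136 = (361 + 2*√281)*136 = 49096 + 272*√281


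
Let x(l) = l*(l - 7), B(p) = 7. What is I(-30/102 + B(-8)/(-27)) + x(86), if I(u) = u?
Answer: 3118192/459 ≈ 6793.4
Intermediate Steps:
x(l) = l*(-7 + l)
I(-30/102 + B(-8)/(-27)) + x(86) = (-30/102 + 7/(-27)) + 86*(-7 + 86) = (-30*1/102 + 7*(-1/27)) + 86*79 = (-5/17 - 7/27) + 6794 = -254/459 + 6794 = 3118192/459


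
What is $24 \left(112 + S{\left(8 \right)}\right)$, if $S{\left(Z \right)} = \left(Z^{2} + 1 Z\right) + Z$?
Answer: $4608$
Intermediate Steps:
$S{\left(Z \right)} = Z^{2} + 2 Z$ ($S{\left(Z \right)} = \left(Z^{2} + Z\right) + Z = \left(Z + Z^{2}\right) + Z = Z^{2} + 2 Z$)
$24 \left(112 + S{\left(8 \right)}\right) = 24 \left(112 + 8 \left(2 + 8\right)\right) = 24 \left(112 + 8 \cdot 10\right) = 24 \left(112 + 80\right) = 24 \cdot 192 = 4608$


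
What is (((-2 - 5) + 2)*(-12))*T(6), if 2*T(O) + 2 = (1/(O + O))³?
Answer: -17275/288 ≈ -59.983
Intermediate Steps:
T(O) = -1 + 1/(16*O³) (T(O) = -1 + (1/(O + O))³/2 = -1 + (1/(2*O))³/2 = -1 + (1/(8*O³))/2 = -1 + 1/(16*O³))
(((-2 - 5) + 2)*(-12))*T(6) = (((-2 - 5) + 2)*(-12))*(-1 + (1/16)/6³) = ((-7 + 2)*(-12))*(-1 + (1/16)*(1/216)) = (-5*(-12))*(-1 + 1/3456) = 60*(-3455/3456) = -17275/288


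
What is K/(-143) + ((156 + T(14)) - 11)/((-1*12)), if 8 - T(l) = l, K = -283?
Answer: -16481/1716 ≈ -9.6043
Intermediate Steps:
T(l) = 8 - l
K/(-143) + ((156 + T(14)) - 11)/((-1*12)) = -283/(-143) + ((156 + (8 - 1*14)) - 11)/((-1*12)) = -283*(-1/143) + ((156 + (8 - 14)) - 11)/(-12) = 283/143 + ((156 - 6) - 11)*(-1/12) = 283/143 + (150 - 11)*(-1/12) = 283/143 + 139*(-1/12) = 283/143 - 139/12 = -16481/1716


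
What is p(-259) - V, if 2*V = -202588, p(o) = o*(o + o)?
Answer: 235456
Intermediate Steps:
p(o) = 2*o² (p(o) = o*(2*o) = 2*o²)
V = -101294 (V = (½)*(-202588) = -101294)
p(-259) - V = 2*(-259)² - 1*(-101294) = 2*67081 + 101294 = 134162 + 101294 = 235456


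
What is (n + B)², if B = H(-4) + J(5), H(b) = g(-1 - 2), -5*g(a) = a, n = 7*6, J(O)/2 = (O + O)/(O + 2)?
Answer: 2531281/1225 ≈ 2066.4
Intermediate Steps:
J(O) = 4*O/(2 + O) (J(O) = 2*((O + O)/(O + 2)) = 2*((2*O)/(2 + O)) = 2*(2*O/(2 + O)) = 4*O/(2 + O))
n = 42
g(a) = -a/5
H(b) = ⅗ (H(b) = -(-1 - 2)/5 = -⅕*(-3) = ⅗)
B = 121/35 (B = ⅗ + 4*5/(2 + 5) = ⅗ + 4*5/7 = ⅗ + 4*5*(⅐) = ⅗ + 20/7 = 121/35 ≈ 3.4571)
(n + B)² = (42 + 121/35)² = (1591/35)² = 2531281/1225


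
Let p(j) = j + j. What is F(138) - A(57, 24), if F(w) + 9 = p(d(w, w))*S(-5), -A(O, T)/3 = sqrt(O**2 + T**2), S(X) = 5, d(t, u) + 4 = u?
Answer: 1331 + 45*sqrt(17) ≈ 1516.5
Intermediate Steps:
d(t, u) = -4 + u
p(j) = 2*j
A(O, T) = -3*sqrt(O**2 + T**2)
F(w) = -49 + 10*w (F(w) = -9 + (2*(-4 + w))*5 = -9 + (-8 + 2*w)*5 = -9 + (-40 + 10*w) = -49 + 10*w)
F(138) - A(57, 24) = (-49 + 10*138) - (-3)*sqrt(57**2 + 24**2) = (-49 + 1380) - (-3)*sqrt(3249 + 576) = 1331 - (-3)*sqrt(3825) = 1331 - (-3)*15*sqrt(17) = 1331 - (-45)*sqrt(17) = 1331 + 45*sqrt(17)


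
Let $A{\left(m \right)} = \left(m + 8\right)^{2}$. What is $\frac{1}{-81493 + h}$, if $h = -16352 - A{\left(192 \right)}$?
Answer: $- \frac{1}{137845} \approx -7.2545 \cdot 10^{-6}$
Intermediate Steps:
$A{\left(m \right)} = \left(8 + m\right)^{2}$
$h = -56352$ ($h = -16352 - \left(8 + 192\right)^{2} = -16352 - 200^{2} = -16352 - 40000 = -56352$)
$\frac{1}{-81493 + h} = \frac{1}{-81493 - 56352} = \frac{1}{-137845} = - \frac{1}{137845}$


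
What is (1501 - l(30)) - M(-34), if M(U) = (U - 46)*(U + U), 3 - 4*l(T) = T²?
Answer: -14859/4 ≈ -3714.8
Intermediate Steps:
l(T) = ¾ - T²/4
M(U) = 2*U*(-46 + U) (M(U) = (-46 + U)*(2*U) = 2*U*(-46 + U))
(1501 - l(30)) - M(-34) = (1501 - (¾ - ¼*30²)) - 2*(-34)*(-46 - 34) = (1501 - (¾ - ¼*900)) - 2*(-34)*(-80) = (1501 - (¾ - 225)) - 1*5440 = (1501 - 1*(-897/4)) - 5440 = (1501 + 897/4) - 5440 = 6901/4 - 5440 = -14859/4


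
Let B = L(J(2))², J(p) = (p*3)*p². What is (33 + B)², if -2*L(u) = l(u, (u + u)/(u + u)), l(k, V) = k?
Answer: 31329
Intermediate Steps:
J(p) = 3*p³ (J(p) = (3*p)*p² = 3*p³)
L(u) = -u/2
B = 144 (B = (-3*2³/2)² = (-3*8/2)² = (-½*24)² = (-12)² = 144)
(33 + B)² = (33 + 144)² = 177² = 31329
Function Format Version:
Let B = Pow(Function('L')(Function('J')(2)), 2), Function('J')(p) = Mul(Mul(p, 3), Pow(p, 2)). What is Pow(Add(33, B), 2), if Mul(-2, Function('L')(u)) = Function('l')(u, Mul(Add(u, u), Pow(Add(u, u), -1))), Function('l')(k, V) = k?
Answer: 31329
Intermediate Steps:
Function('J')(p) = Mul(3, Pow(p, 3)) (Function('J')(p) = Mul(Mul(3, p), Pow(p, 2)) = Mul(3, Pow(p, 3)))
Function('L')(u) = Mul(Rational(-1, 2), u)
B = 144 (B = Pow(Mul(Rational(-1, 2), Mul(3, Pow(2, 3))), 2) = Pow(Mul(Rational(-1, 2), Mul(3, 8)), 2) = Pow(Mul(Rational(-1, 2), 24), 2) = Pow(-12, 2) = 144)
Pow(Add(33, B), 2) = Pow(Add(33, 144), 2) = Pow(177, 2) = 31329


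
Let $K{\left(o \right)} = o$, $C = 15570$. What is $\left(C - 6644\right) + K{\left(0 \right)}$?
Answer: $8926$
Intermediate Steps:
$\left(C - 6644\right) + K{\left(0 \right)} = \left(15570 - 6644\right) + 0 = 8926 + 0 = 8926$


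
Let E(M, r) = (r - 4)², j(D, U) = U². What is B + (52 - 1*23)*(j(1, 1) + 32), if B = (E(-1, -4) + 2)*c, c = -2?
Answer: 825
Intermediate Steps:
E(M, r) = (-4 + r)²
B = -132 (B = ((-4 - 4)² + 2)*(-2) = ((-8)² + 2)*(-2) = (64 + 2)*(-2) = 66*(-2) = -132)
B + (52 - 1*23)*(j(1, 1) + 32) = -132 + (52 - 1*23)*(1² + 32) = -132 + (52 - 23)*(1 + 32) = -132 + 29*33 = -132 + 957 = 825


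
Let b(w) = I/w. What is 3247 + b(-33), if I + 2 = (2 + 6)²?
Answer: 107089/33 ≈ 3245.1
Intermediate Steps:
I = 62 (I = -2 + (2 + 6)² = -2 + 8² = -2 + 64 = 62)
b(w) = 62/w
3247 + b(-33) = 3247 + 62/(-33) = 3247 + 62*(-1/33) = 3247 - 62/33 = 107089/33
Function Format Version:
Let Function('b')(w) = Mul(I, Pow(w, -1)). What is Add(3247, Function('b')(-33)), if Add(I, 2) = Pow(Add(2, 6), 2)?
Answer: Rational(107089, 33) ≈ 3245.1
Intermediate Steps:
I = 62 (I = Add(-2, Pow(Add(2, 6), 2)) = Add(-2, Pow(8, 2)) = Add(-2, 64) = 62)
Function('b')(w) = Mul(62, Pow(w, -1))
Add(3247, Function('b')(-33)) = Add(3247, Mul(62, Pow(-33, -1))) = Add(3247, Mul(62, Rational(-1, 33))) = Add(3247, Rational(-62, 33)) = Rational(107089, 33)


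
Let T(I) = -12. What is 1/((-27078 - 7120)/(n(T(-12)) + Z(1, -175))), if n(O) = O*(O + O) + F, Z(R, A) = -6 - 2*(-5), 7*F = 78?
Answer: -1061/119693 ≈ -0.0088643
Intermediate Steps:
F = 78/7 (F = (⅐)*78 = 78/7 ≈ 11.143)
Z(R, A) = 4 (Z(R, A) = -6 + 10 = 4)
n(O) = 78/7 + 2*O² (n(O) = O*(O + O) + 78/7 = O*(2*O) + 78/7 = 2*O² + 78/7 = 78/7 + 2*O²)
1/((-27078 - 7120)/(n(T(-12)) + Z(1, -175))) = 1/((-27078 - 7120)/((78/7 + 2*(-12)²) + 4)) = 1/(-34198/((78/7 + 2*144) + 4)) = 1/(-34198/((78/7 + 288) + 4)) = 1/(-34198/(2094/7 + 4)) = 1/(-34198/2122/7) = 1/(-34198*7/2122) = 1/(-119693/1061) = -1061/119693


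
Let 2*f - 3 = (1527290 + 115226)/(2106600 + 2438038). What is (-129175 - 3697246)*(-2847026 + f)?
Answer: 49508893909991523033/4544638 ≈ 1.0894e+13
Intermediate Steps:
f = 7638215/4544638 (f = 3/2 + ((1527290 + 115226)/(2106600 + 2438038))/2 = 3/2 + (1642516/4544638)/2 = 3/2 + (1642516*(1/4544638))/2 = 3/2 + (½)*(821258/2272319) = 3/2 + 410629/2272319 = 7638215/4544638 ≈ 1.6807)
(-129175 - 3697246)*(-2847026 + f) = (-129175 - 3697246)*(-2847026 + 7638215/4544638) = -3826421*(-12938694908373/4544638) = 49508893909991523033/4544638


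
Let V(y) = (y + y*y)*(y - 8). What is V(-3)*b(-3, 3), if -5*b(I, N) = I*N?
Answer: -594/5 ≈ -118.80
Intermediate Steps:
V(y) = (-8 + y)*(y + y²) (V(y) = (y + y²)*(-8 + y) = (-8 + y)*(y + y²))
b(I, N) = -I*N/5
V(-3)*b(-3, 3) = (-3*(-8 + (-3)² - 7*(-3)))*(-⅕*(-3)*3) = -3*(-8 + 9 + 21)*(9/5) = -3*22*(9/5) = -66*9/5 = -594/5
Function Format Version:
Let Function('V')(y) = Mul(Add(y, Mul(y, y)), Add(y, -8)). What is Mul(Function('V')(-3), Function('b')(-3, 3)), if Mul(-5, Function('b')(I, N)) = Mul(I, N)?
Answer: Rational(-594, 5) ≈ -118.80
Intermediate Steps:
Function('V')(y) = Mul(Add(-8, y), Add(y, Pow(y, 2))) (Function('V')(y) = Mul(Add(y, Pow(y, 2)), Add(-8, y)) = Mul(Add(-8, y), Add(y, Pow(y, 2))))
Function('b')(I, N) = Mul(Rational(-1, 5), I, N) (Function('b')(I, N) = Mul(Rational(-1, 5), Mul(I, N)) = Mul(Rational(-1, 5), I, N))
Mul(Function('V')(-3), Function('b')(-3, 3)) = Mul(Mul(-3, Add(-8, Pow(-3, 2), Mul(-7, -3))), Mul(Rational(-1, 5), -3, 3)) = Mul(Mul(-3, Add(-8, 9, 21)), Rational(9, 5)) = Mul(Mul(-3, 22), Rational(9, 5)) = Mul(-66, Rational(9, 5)) = Rational(-594, 5)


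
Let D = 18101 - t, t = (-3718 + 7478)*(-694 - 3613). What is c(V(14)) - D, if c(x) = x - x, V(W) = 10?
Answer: -16212421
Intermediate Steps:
c(x) = 0
t = -16194320 (t = 3760*(-4307) = -16194320)
D = 16212421 (D = 18101 - 1*(-16194320) = 18101 + 16194320 = 16212421)
c(V(14)) - D = 0 - 1*16212421 = 0 - 16212421 = -16212421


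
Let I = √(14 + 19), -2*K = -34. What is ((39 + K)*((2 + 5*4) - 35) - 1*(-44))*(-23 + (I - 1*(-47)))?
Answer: -16416 - 684*√33 ≈ -20345.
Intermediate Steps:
K = 17 (K = -½*(-34) = 17)
I = √33 ≈ 5.7446
((39 + K)*((2 + 5*4) - 35) - 1*(-44))*(-23 + (I - 1*(-47))) = ((39 + 17)*((2 + 5*4) - 35) - 1*(-44))*(-23 + (√33 - 1*(-47))) = (56*((2 + 20) - 35) + 44)*(-23 + (√33 + 47)) = (56*(22 - 35) + 44)*(-23 + (47 + √33)) = (56*(-13) + 44)*(24 + √33) = (-728 + 44)*(24 + √33) = -684*(24 + √33) = -16416 - 684*√33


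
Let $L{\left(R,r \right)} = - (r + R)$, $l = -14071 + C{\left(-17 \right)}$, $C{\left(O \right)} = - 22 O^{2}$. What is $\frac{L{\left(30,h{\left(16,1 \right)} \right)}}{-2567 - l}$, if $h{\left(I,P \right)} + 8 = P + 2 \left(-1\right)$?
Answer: $- \frac{7}{5954} \approx -0.0011757$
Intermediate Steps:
$l = -20429$ ($l = -14071 - 22 \left(-17\right)^{2} = -14071 - 6358 = -20429$)
$h{\left(I,P \right)} = -10 + P$ ($h{\left(I,P \right)} = -8 + \left(P + 2 \left(-1\right)\right) = -8 + \left(P - 2\right) = -8 + \left(-2 + P\right) = -10 + P$)
$L{\left(R,r \right)} = - R - r$ ($L{\left(R,r \right)} = - (R + r) = - R - r$)
$\frac{L{\left(30,h{\left(16,1 \right)} \right)}}{-2567 - l} = \frac{\left(-1\right) 30 - \left(-10 + 1\right)}{-2567 - -20429} = \frac{-30 - -9}{-2567 + 20429} = \frac{-30 + 9}{17862} = \left(-21\right) \frac{1}{17862} = - \frac{7}{5954}$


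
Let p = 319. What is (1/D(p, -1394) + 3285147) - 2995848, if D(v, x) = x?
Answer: 403282805/1394 ≈ 2.8930e+5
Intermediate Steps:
(1/D(p, -1394) + 3285147) - 2995848 = (1/(-1394) + 3285147) - 2995848 = (-1/1394 + 3285147) - 2995848 = 4579494917/1394 - 2995848 = 403282805/1394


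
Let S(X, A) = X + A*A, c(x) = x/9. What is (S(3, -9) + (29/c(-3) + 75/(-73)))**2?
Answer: 86436/5329 ≈ 16.220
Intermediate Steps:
c(x) = x/9 (c(x) = x*(1/9) = x/9)
S(X, A) = X + A**2
(S(3, -9) + (29/c(-3) + 75/(-73)))**2 = ((3 + (-9)**2) + (29/(((1/9)*(-3))) + 75/(-73)))**2 = ((3 + 81) + (29/(-1/3) + 75*(-1/73)))**2 = (84 + (29*(-3) - 75/73))**2 = (84 + (-87 - 75/73))**2 = (84 - 6426/73)**2 = (-294/73)**2 = 86436/5329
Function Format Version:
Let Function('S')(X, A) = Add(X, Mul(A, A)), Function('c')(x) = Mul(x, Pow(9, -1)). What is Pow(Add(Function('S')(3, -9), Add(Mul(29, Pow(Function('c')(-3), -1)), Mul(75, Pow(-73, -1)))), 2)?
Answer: Rational(86436, 5329) ≈ 16.220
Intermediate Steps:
Function('c')(x) = Mul(Rational(1, 9), x) (Function('c')(x) = Mul(x, Rational(1, 9)) = Mul(Rational(1, 9), x))
Function('S')(X, A) = Add(X, Pow(A, 2))
Pow(Add(Function('S')(3, -9), Add(Mul(29, Pow(Function('c')(-3), -1)), Mul(75, Pow(-73, -1)))), 2) = Pow(Add(Add(3, Pow(-9, 2)), Add(Mul(29, Pow(Mul(Rational(1, 9), -3), -1)), Mul(75, Pow(-73, -1)))), 2) = Pow(Add(Add(3, 81), Add(Mul(29, Pow(Rational(-1, 3), -1)), Mul(75, Rational(-1, 73)))), 2) = Pow(Add(84, Add(Mul(29, -3), Rational(-75, 73))), 2) = Pow(Add(84, Add(-87, Rational(-75, 73))), 2) = Pow(Add(84, Rational(-6426, 73)), 2) = Pow(Rational(-294, 73), 2) = Rational(86436, 5329)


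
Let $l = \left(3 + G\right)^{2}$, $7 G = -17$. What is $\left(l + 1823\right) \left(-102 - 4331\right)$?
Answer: $- \frac{396057519}{49} \approx -8.0828 \cdot 10^{6}$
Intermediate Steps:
$G = - \frac{17}{7}$ ($G = \frac{1}{7} \left(-17\right) = - \frac{17}{7} \approx -2.4286$)
$l = \frac{16}{49}$ ($l = \left(3 - \frac{17}{7}\right)^{2} = \left(\frac{4}{7}\right)^{2} = \frac{16}{49} \approx 0.32653$)
$\left(l + 1823\right) \left(-102 - 4331\right) = \left(\frac{16}{49} + 1823\right) \left(-102 - 4331\right) = \frac{89343}{49} \left(-4433\right) = - \frac{396057519}{49}$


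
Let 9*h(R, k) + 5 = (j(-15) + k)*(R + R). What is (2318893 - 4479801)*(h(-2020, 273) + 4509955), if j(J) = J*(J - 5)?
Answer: -82708040600360/9 ≈ -9.1898e+12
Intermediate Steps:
j(J) = J*(-5 + J)
h(R, k) = -5/9 + 2*R*(300 + k)/9 (h(R, k) = -5/9 + ((-15*(-5 - 15) + k)*(R + R))/9 = -5/9 + ((-15*(-20) + k)*(2*R))/9 = -5/9 + ((300 + k)*(2*R))/9 = -5/9 + (2*R*(300 + k))/9 = -5/9 + 2*R*(300 + k)/9)
(2318893 - 4479801)*(h(-2020, 273) + 4509955) = (2318893 - 4479801)*((-5/9 + (200/3)*(-2020) + (2/9)*(-2020)*273) + 4509955) = -2160908*((-5/9 - 404000/3 - 367640/3) + 4509955) = -2160908*(-2314925/9 + 4509955) = -2160908*38274670/9 = -82708040600360/9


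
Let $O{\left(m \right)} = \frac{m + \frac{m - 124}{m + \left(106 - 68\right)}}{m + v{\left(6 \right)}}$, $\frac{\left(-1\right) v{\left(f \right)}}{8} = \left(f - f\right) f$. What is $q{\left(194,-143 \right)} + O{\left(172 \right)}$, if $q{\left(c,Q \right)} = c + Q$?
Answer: $\frac{78262}{1505} \approx 52.001$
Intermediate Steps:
$v{\left(f \right)} = 0$ ($v{\left(f \right)} = - 8 \left(f - f\right) f = - 8 \cdot 0 f = \left(-8\right) 0 = 0$)
$q{\left(c,Q \right)} = Q + c$
$O{\left(m \right)} = \frac{m + \frac{-124 + m}{38 + m}}{m}$ ($O{\left(m \right)} = \frac{m + \frac{m - 124}{m + \left(106 - 68\right)}}{m + 0} = \frac{m + \frac{-124 + m}{m + \left(106 - 68\right)}}{m} = \frac{m + \frac{-124 + m}{m + 38}}{m} = \frac{m + \frac{-124 + m}{38 + m}}{m}$)
$q{\left(194,-143 \right)} + O{\left(172 \right)} = \left(-143 + 194\right) + \frac{-124 + 172^{2} + 39 \cdot 172}{172 \left(38 + 172\right)} = 51 + \frac{-124 + 29584 + 6708}{172 \cdot 210} = 51 + \frac{1}{172} \cdot \frac{1}{210} \cdot 36168 = 51 + \frac{1507}{1505} = \frac{78262}{1505}$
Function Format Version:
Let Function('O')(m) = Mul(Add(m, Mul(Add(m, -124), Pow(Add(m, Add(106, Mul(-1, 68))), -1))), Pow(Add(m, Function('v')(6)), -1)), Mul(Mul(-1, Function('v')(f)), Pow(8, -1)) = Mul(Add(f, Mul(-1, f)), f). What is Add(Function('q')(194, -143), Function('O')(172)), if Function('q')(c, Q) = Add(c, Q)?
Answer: Rational(78262, 1505) ≈ 52.001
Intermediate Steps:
Function('v')(f) = 0 (Function('v')(f) = Mul(-8, Mul(Add(f, Mul(-1, f)), f)) = Mul(-8, Mul(0, f)) = Mul(-8, 0) = 0)
Function('q')(c, Q) = Add(Q, c)
Function('O')(m) = Mul(Pow(m, -1), Add(m, Mul(Pow(Add(38, m), -1), Add(-124, m)))) (Function('O')(m) = Mul(Add(m, Mul(Add(m, -124), Pow(Add(m, Add(106, Mul(-1, 68))), -1))), Pow(Add(m, 0), -1)) = Mul(Add(m, Mul(Add(-124, m), Pow(Add(m, Add(106, -68)), -1))), Pow(m, -1)) = Mul(Add(m, Mul(Add(-124, m), Pow(Add(m, 38), -1))), Pow(m, -1)) = Mul(Add(m, Mul(Add(-124, m), Pow(Add(38, m), -1))), Pow(m, -1)) = Mul(Add(m, Mul(Pow(Add(38, m), -1), Add(-124, m))), Pow(m, -1)) = Mul(Pow(m, -1), Add(m, Mul(Pow(Add(38, m), -1), Add(-124, m)))))
Add(Function('q')(194, -143), Function('O')(172)) = Add(Add(-143, 194), Mul(Pow(172, -1), Pow(Add(38, 172), -1), Add(-124, Pow(172, 2), Mul(39, 172)))) = Add(51, Mul(Rational(1, 172), Pow(210, -1), Add(-124, 29584, 6708))) = Add(51, Mul(Rational(1, 172), Rational(1, 210), 36168)) = Add(51, Rational(1507, 1505)) = Rational(78262, 1505)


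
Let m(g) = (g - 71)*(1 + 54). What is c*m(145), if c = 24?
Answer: 97680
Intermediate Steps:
m(g) = -3905 + 55*g (m(g) = (-71 + g)*55 = -3905 + 55*g)
c*m(145) = 24*(-3905 + 55*145) = 24*(-3905 + 7975) = 24*4070 = 97680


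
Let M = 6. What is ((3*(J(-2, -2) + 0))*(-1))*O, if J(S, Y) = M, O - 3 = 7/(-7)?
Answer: -36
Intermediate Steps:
O = 2 (O = 3 + 7/(-7) = 3 + 7*(-⅐) = 3 - 1 = 2)
J(S, Y) = 6
((3*(J(-2, -2) + 0))*(-1))*O = ((3*(6 + 0))*(-1))*2 = ((3*6)*(-1))*2 = (18*(-1))*2 = -18*2 = -36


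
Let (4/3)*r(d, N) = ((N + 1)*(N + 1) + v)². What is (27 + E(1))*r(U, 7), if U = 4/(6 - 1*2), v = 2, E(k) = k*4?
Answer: 101277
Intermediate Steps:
E(k) = 4*k
U = 1 (U = 4/(6 - 2) = 4/4 = 4*(¼) = 1)
r(d, N) = 3*(2 + (1 + N)²)²/4 (r(d, N) = 3*((N + 1)*(N + 1) + 2)²/4 = 3*((1 + N)*(1 + N) + 2)²/4 = 3*((1 + N)² + 2)²/4 = 3*(2 + (1 + N)²)²/4)
(27 + E(1))*r(U, 7) = (27 + 4*1)*(3*(2 + (1 + 7)²)²/4) = (27 + 4)*(3*(2 + 8²)²/4) = 31*(3*(2 + 64)²/4) = 31*((¾)*66²) = 31*((¾)*4356) = 31*3267 = 101277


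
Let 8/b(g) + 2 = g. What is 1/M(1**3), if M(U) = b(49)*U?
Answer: 47/8 ≈ 5.8750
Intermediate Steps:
b(g) = 8/(-2 + g)
M(U) = 8*U/47 (M(U) = (8/(-2 + 49))*U = (8/47)*U = (8*(1/47))*U = 8*U/47)
1/M(1**3) = 1/((8/47)*1**3) = 1/((8/47)*1) = 1/(8/47) = 47/8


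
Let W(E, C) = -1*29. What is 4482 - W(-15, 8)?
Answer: 4511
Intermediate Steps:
W(E, C) = -29
4482 - W(-15, 8) = 4482 - 1*(-29) = 4482 + 29 = 4511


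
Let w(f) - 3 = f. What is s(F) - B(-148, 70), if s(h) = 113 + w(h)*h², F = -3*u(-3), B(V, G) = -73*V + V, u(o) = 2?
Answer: -10651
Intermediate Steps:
w(f) = 3 + f
B(V, G) = -72*V
F = -6 (F = -3*2 = -6)
s(h) = 113 + h²*(3 + h) (s(h) = 113 + (3 + h)*h² = 113 + h²*(3 + h))
s(F) - B(-148, 70) = (113 + (-6)²*(3 - 6)) - (-72)*(-148) = (113 + 36*(-3)) - 1*10656 = (113 - 108) - 10656 = 5 - 10656 = -10651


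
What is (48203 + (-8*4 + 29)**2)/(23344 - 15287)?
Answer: 48212/8057 ≈ 5.9839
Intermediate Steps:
(48203 + (-8*4 + 29)**2)/(23344 - 15287) = (48203 + (-32 + 29)**2)/8057 = (48203 + (-3)**2)*(1/8057) = (48203 + 9)*(1/8057) = 48212*(1/8057) = 48212/8057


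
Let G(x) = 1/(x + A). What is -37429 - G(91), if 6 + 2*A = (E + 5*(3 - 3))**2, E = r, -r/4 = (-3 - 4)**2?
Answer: -722229985/19296 ≈ -37429.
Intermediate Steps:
r = -196 (r = -4*(-3 - 4)**2 = -4*(-7)**2 = -4*49 = -196)
E = -196
A = 19205 (A = -3 + (-196 + 5*(3 - 3))**2/2 = -3 + (-196 + 5*0)**2/2 = -3 + (-196 + 0)**2/2 = -3 + (1/2)*(-196)**2 = -3 + (1/2)*38416 = -3 + 19208 = 19205)
G(x) = 1/(19205 + x) (G(x) = 1/(x + 19205) = 1/(19205 + x))
-37429 - G(91) = -37429 - 1/(19205 + 91) = -37429 - 1/19296 = -722229985/19296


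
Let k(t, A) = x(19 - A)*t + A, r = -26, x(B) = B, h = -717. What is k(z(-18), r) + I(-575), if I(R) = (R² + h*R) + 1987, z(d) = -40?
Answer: 743061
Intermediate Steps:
I(R) = 1987 + R² - 717*R (I(R) = (R² - 717*R) + 1987 = 1987 + R² - 717*R)
k(t, A) = A + t*(19 - A) (k(t, A) = (19 - A)*t + A = t*(19 - A) + A = A + t*(19 - A))
k(z(-18), r) + I(-575) = (-26 - 1*(-40)*(-19 - 26)) + (1987 + (-575)² - 717*(-575)) = (-26 - 1*(-40)*(-45)) + (1987 + 330625 + 412275) = (-26 - 1800) + 744887 = -1826 + 744887 = 743061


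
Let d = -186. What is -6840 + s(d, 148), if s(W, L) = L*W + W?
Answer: -34554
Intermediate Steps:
s(W, L) = W + L*W
-6840 + s(d, 148) = -6840 - 186*(1 + 148) = -6840 - 186*149 = -6840 - 27714 = -34554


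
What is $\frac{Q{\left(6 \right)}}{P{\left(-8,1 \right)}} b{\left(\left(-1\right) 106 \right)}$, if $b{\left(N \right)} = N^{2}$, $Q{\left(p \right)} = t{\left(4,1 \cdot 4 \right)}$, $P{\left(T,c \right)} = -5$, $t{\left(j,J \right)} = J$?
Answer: $- \frac{44944}{5} \approx -8988.8$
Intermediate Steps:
$Q{\left(p \right)} = 4$ ($Q{\left(p \right)} = 1 \cdot 4 = 4$)
$\frac{Q{\left(6 \right)}}{P{\left(-8,1 \right)}} b{\left(\left(-1\right) 106 \right)} = \frac{4}{-5} \left(\left(-1\right) 106\right)^{2} = 4 \left(- \frac{1}{5}\right) \left(-106\right)^{2} = \left(- \frac{4}{5}\right) 11236 = - \frac{44944}{5}$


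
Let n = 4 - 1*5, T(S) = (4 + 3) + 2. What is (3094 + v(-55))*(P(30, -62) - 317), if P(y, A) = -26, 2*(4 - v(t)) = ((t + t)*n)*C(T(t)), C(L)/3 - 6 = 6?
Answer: -383474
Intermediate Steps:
T(S) = 9 (T(S) = 7 + 2 = 9)
C(L) = 36 (C(L) = 18 + 3*6 = 18 + 18 = 36)
n = -1 (n = 4 - 5 = -1)
v(t) = 4 + 36*t (v(t) = 4 - (t + t)*(-1)*36/2 = 4 - (2*t)*(-1)*36/2 = 4 - (-2*t)*36/2 = 4 - (-36)*t = 4 + 36*t)
(3094 + v(-55))*(P(30, -62) - 317) = (3094 + (4 + 36*(-55)))*(-26 - 317) = (3094 + (4 - 1980))*(-343) = (3094 - 1976)*(-343) = 1118*(-343) = -383474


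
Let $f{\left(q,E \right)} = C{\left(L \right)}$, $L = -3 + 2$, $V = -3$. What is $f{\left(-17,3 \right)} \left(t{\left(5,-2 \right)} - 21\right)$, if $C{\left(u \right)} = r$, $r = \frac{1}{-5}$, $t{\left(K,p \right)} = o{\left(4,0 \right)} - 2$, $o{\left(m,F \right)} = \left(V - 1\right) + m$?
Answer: $\frac{23}{5} \approx 4.6$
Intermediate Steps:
$L = -1$
$o{\left(m,F \right)} = -4 + m$ ($o{\left(m,F \right)} = \left(-3 - 1\right) + m = -4 + m$)
$t{\left(K,p \right)} = -2$ ($t{\left(K,p \right)} = \left(-4 + 4\right) - 2 = 0 - 2 = -2$)
$r = - \frac{1}{5} \approx -0.2$
$C{\left(u \right)} = - \frac{1}{5}$
$f{\left(q,E \right)} = - \frac{1}{5}$
$f{\left(-17,3 \right)} \left(t{\left(5,-2 \right)} - 21\right) = - \frac{-2 - 21}{5} = \left(- \frac{1}{5}\right) \left(-23\right) = \frac{23}{5}$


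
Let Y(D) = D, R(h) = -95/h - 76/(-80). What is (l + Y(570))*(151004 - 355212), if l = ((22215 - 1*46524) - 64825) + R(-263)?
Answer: 23782050559636/1315 ≈ 1.8085e+10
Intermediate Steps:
R(h) = 19/20 - 95/h (R(h) = -95/h - 76*(-1/80) = -95/h + 19/20 = 19/20 - 95/h)
l = -468837943/5260 (l = ((22215 - 1*46524) - 64825) + (19/20 - 95/(-263)) = ((22215 - 46524) - 64825) + (19/20 - 95*(-1/263)) = (-24309 - 64825) + (19/20 + 95/263) = -89134 + 6897/5260 = -468837943/5260 ≈ -89133.)
(l + Y(570))*(151004 - 355212) = (-468837943/5260 + 570)*(151004 - 355212) = -465839743/5260*(-204208) = 23782050559636/1315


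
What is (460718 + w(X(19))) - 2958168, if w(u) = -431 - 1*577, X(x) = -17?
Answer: -2498458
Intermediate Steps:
w(u) = -1008 (w(u) = -431 - 577 = -1008)
(460718 + w(X(19))) - 2958168 = (460718 - 1008) - 2958168 = 459710 - 2958168 = -2498458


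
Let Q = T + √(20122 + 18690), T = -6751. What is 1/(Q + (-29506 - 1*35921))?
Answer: -36089/2604812436 - √9703/2604812436 ≈ -1.3893e-5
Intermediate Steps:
Q = -6751 + 2*√9703 (Q = -6751 + √(20122 + 18690) = -6751 + √38812 = -6751 + 2*√9703 ≈ -6554.0)
1/(Q + (-29506 - 1*35921)) = 1/((-6751 + 2*√9703) + (-29506 - 1*35921)) = 1/((-6751 + 2*√9703) + (-29506 - 35921)) = 1/((-6751 + 2*√9703) - 65427) = 1/(-72178 + 2*√9703)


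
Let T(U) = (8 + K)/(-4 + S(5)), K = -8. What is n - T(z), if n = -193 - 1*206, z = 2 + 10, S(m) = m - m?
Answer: -399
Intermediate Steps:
S(m) = 0
z = 12
n = -399 (n = -193 - 206 = -399)
T(U) = 0 (T(U) = (8 - 8)/(-4 + 0) = 0/(-4) = 0*(-¼) = 0)
n - T(z) = -399 - 1*0 = -399 + 0 = -399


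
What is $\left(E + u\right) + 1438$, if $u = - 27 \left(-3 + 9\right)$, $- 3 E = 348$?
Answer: $1160$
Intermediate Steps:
$E = -116$ ($E = \left(- \frac{1}{3}\right) 348 = -116$)
$u = -162$ ($u = \left(-27\right) 6 = -162$)
$\left(E + u\right) + 1438 = \left(-116 - 162\right) + 1438 = -278 + 1438 = 1160$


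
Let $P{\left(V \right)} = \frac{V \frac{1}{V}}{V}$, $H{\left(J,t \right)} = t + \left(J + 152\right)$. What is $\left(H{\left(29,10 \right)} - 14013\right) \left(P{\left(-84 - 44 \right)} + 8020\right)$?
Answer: $- \frac{7094549249}{64} \approx -1.1085 \cdot 10^{8}$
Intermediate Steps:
$H{\left(J,t \right)} = 152 + J + t$ ($H{\left(J,t \right)} = t + \left(152 + J\right) = 152 + J + t$)
$P{\left(V \right)} = \frac{1}{V}$ ($P{\left(V \right)} = 1 \frac{1}{V} = \frac{1}{V}$)
$\left(H{\left(29,10 \right)} - 14013\right) \left(P{\left(-84 - 44 \right)} + 8020\right) = \left(\left(152 + 29 + 10\right) - 14013\right) \left(\frac{1}{-84 - 44} + 8020\right) = \left(191 - 14013\right) \left(\frac{1}{-84 - 44} + 8020\right) = - 13822 \left(\frac{1}{-128} + 8020\right) = - 13822 \left(- \frac{1}{128} + 8020\right) = \left(-13822\right) \frac{1026559}{128} = - \frac{7094549249}{64}$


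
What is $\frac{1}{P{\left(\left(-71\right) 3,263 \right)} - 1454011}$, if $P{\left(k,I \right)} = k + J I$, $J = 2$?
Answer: $- \frac{1}{1453698} \approx -6.879 \cdot 10^{-7}$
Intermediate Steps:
$P{\left(k,I \right)} = k + 2 I$
$\frac{1}{P{\left(\left(-71\right) 3,263 \right)} - 1454011} = \frac{1}{\left(\left(-71\right) 3 + 2 \cdot 263\right) - 1454011} = \frac{1}{\left(-213 + 526\right) - 1454011} = \frac{1}{313 - 1454011} = \frac{1}{-1453698} = - \frac{1}{1453698}$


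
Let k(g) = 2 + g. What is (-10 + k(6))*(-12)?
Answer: 24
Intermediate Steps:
(-10 + k(6))*(-12) = (-10 + (2 + 6))*(-12) = (-10 + 8)*(-12) = -2*(-12) = 24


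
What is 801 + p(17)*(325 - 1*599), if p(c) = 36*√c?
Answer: 801 - 9864*√17 ≈ -39869.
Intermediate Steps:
801 + p(17)*(325 - 1*599) = 801 + (36*√17)*(325 - 1*599) = 801 + (36*√17)*(325 - 599) = 801 + (36*√17)*(-274) = 801 - 9864*√17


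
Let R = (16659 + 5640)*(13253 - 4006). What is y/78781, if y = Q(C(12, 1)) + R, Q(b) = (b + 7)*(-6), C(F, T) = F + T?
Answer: 206198733/78781 ≈ 2617.4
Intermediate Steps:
Q(b) = -42 - 6*b (Q(b) = (7 + b)*(-6) = -42 - 6*b)
R = 206198853 (R = 22299*9247 = 206198853)
y = 206198733 (y = (-42 - 6*(12 + 1)) + 206198853 = (-42 - 6*13) + 206198853 = (-42 - 78) + 206198853 = -120 + 206198853 = 206198733)
y/78781 = 206198733/78781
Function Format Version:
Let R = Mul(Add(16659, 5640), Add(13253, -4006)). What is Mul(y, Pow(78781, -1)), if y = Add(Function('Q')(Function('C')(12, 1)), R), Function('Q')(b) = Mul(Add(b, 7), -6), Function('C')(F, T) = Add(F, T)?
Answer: Rational(206198733, 78781) ≈ 2617.4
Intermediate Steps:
Function('Q')(b) = Add(-42, Mul(-6, b)) (Function('Q')(b) = Mul(Add(7, b), -6) = Add(-42, Mul(-6, b)))
R = 206198853 (R = Mul(22299, 9247) = 206198853)
y = 206198733 (y = Add(Add(-42, Mul(-6, Add(12, 1))), 206198853) = Add(Add(-42, Mul(-6, 13)), 206198853) = Add(Add(-42, -78), 206198853) = Add(-120, 206198853) = 206198733)
Mul(y, Pow(78781, -1)) = Mul(206198733, Pow(78781, -1)) = Mul(206198733, Rational(1, 78781)) = Rational(206198733, 78781)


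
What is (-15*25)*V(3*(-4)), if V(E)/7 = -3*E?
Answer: -94500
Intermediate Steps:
V(E) = -21*E (V(E) = 7*(-3*E) = -21*E)
(-15*25)*V(3*(-4)) = (-15*25)*(-63*(-4)) = -(-7875)*(-12) = -375*252 = -94500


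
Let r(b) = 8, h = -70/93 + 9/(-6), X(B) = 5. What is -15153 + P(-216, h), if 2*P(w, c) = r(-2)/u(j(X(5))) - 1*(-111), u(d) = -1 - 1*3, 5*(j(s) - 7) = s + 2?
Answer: -30197/2 ≈ -15099.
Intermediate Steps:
h = -419/186 (h = -70*1/93 + 9*(-1/6) = -70/93 - 3/2 = -419/186 ≈ -2.2527)
j(s) = 37/5 + s/5 (j(s) = 7 + (s + 2)/5 = 7 + (2 + s)/5 = 7 + (2/5 + s/5) = 37/5 + s/5)
u(d) = -4 (u(d) = -1 - 3 = -4)
P(w, c) = 109/2 (P(w, c) = (8/(-4) - 1*(-111))/2 = (8*(-1/4) + 111)/2 = (-2 + 111)/2 = (1/2)*109 = 109/2)
-15153 + P(-216, h) = -15153 + 109/2 = -30197/2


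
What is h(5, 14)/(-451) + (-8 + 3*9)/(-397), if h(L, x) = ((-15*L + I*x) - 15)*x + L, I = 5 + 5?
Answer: -288454/179047 ≈ -1.6111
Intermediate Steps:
I = 10
h(L, x) = L + x*(-15 - 15*L + 10*x) (h(L, x) = ((-15*L + 10*x) - 15)*x + L = (-15 - 15*L + 10*x)*x + L = x*(-15 - 15*L + 10*x) + L = L + x*(-15 - 15*L + 10*x))
h(5, 14)/(-451) + (-8 + 3*9)/(-397) = (5 - 15*14 + 10*14² - 15*5*14)/(-451) + (-8 + 3*9)/(-397) = (5 - 210 + 10*196 - 1050)*(-1/451) + (-8 + 27)*(-1/397) = (5 - 210 + 1960 - 1050)*(-1/451) + 19*(-1/397) = 705*(-1/451) - 19/397 = -705/451 - 19/397 = -288454/179047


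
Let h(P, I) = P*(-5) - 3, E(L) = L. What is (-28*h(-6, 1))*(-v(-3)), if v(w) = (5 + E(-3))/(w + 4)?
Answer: 1512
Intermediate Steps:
h(P, I) = -3 - 5*P (h(P, I) = -5*P - 3 = -3 - 5*P)
v(w) = 2/(4 + w) (v(w) = (5 - 3)/(w + 4) = 2/(4 + w))
(-28*h(-6, 1))*(-v(-3)) = (-28*(-3 - 5*(-6)))*(-2/(4 - 3)) = (-28*(-3 + 30))*(-2/1) = (-28*27)*(-2) = -(-756)*2 = -756*(-2) = 1512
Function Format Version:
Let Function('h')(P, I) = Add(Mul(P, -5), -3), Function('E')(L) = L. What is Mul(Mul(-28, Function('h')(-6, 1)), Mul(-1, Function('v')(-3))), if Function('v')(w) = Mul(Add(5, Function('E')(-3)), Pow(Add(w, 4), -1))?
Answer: 1512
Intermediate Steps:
Function('h')(P, I) = Add(-3, Mul(-5, P)) (Function('h')(P, I) = Add(Mul(-5, P), -3) = Add(-3, Mul(-5, P)))
Function('v')(w) = Mul(2, Pow(Add(4, w), -1)) (Function('v')(w) = Mul(Add(5, -3), Pow(Add(w, 4), -1)) = Mul(2, Pow(Add(4, w), -1)))
Mul(Mul(-28, Function('h')(-6, 1)), Mul(-1, Function('v')(-3))) = Mul(Mul(-28, Add(-3, Mul(-5, -6))), Mul(-1, Mul(2, Pow(Add(4, -3), -1)))) = Mul(Mul(-28, Add(-3, 30)), Mul(-1, Mul(2, Pow(1, -1)))) = Mul(Mul(-28, 27), Mul(-1, Mul(2, 1))) = Mul(-756, Mul(-1, 2)) = Mul(-756, -2) = 1512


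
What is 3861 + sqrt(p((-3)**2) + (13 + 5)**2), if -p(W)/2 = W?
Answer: 3861 + 3*sqrt(34) ≈ 3878.5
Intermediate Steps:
p(W) = -2*W
3861 + sqrt(p((-3)**2) + (13 + 5)**2) = 3861 + sqrt(-2*(-3)**2 + (13 + 5)**2) = 3861 + sqrt(-2*9 + 18**2) = 3861 + sqrt(-18 + 324) = 3861 + sqrt(306) = 3861 + 3*sqrt(34)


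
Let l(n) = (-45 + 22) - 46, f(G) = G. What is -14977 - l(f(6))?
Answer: -14908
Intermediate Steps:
l(n) = -69 (l(n) = -23 - 46 = -69)
-14977 - l(f(6)) = -14977 - 1*(-69) = -14977 + 69 = -14908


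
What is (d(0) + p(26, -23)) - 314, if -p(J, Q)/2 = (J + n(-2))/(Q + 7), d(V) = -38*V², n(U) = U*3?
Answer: -623/2 ≈ -311.50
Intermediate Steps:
n(U) = 3*U
p(J, Q) = -2*(-6 + J)/(7 + Q) (p(J, Q) = -2*(J + 3*(-2))/(Q + 7) = -2*(J - 6)/(7 + Q) = -2*(-6 + J)/(7 + Q))
(d(0) + p(26, -23)) - 314 = (-38*0² + 2*(6 - 1*26)/(7 - 23)) - 314 = (-38*0 + 2*(6 - 26)/(-16)) - 314 = (0 + 2*(-1/16)*(-20)) - 314 = (0 + 5/2) - 314 = 5/2 - 314 = -623/2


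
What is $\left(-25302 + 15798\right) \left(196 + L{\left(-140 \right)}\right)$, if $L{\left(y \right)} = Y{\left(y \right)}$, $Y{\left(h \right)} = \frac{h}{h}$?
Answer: $-1872288$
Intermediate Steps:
$Y{\left(h \right)} = 1$
$L{\left(y \right)} = 1$
$\left(-25302 + 15798\right) \left(196 + L{\left(-140 \right)}\right) = \left(-25302 + 15798\right) \left(196 + 1\right) = \left(-9504\right) 197 = -1872288$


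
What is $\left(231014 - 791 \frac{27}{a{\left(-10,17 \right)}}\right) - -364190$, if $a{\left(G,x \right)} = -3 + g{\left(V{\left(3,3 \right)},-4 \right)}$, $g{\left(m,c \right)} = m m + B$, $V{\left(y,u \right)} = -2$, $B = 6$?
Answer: $592153$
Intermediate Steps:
$g{\left(m,c \right)} = 6 + m^{2}$ ($g{\left(m,c \right)} = m m + 6 = m^{2} + 6 = 6 + m^{2}$)
$a{\left(G,x \right)} = 7$ ($a{\left(G,x \right)} = -3 + \left(6 + \left(-2\right)^{2}\right) = -3 + \left(6 + 4\right) = -3 + 10 = 7$)
$\left(231014 - 791 \frac{27}{a{\left(-10,17 \right)}}\right) - -364190 = \left(231014 - 791 \cdot \frac{27}{7}\right) - -364190 = \left(231014 - 791 \cdot 27 \cdot \frac{1}{7}\right) + 364190 = \left(231014 - 3051\right) + 364190 = 227963 + 364190 = 592153$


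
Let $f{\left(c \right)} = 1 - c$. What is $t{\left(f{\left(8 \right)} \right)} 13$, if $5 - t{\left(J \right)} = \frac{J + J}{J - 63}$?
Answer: $\frac{312}{5} \approx 62.4$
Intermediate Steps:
$t{\left(J \right)} = 5 - \frac{2 J}{-63 + J}$ ($t{\left(J \right)} = 5 - \frac{J + J}{J - 63} = 5 - \frac{2 J}{-63 + J}$)
$t{\left(f{\left(8 \right)} \right)} 13 = \frac{3 \left(-105 + \left(1 - 8\right)\right)}{-63 + \left(1 - 8\right)} 13 = \frac{3 \left(-105 - 7\right)}{-63 - 7} \cdot 13 = 3 \frac{1}{-70} \left(-112\right) 13 = 3 \left(- \frac{1}{70}\right) \left(-112\right) 13 = \frac{24}{5} \cdot 13 = \frac{312}{5}$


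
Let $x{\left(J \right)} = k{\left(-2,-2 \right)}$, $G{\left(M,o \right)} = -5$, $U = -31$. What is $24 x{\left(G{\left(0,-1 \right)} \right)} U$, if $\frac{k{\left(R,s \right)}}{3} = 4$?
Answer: $-8928$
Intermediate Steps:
$k{\left(R,s \right)} = 12$ ($k{\left(R,s \right)} = 3 \cdot 4 = 12$)
$x{\left(J \right)} = 12$
$24 x{\left(G{\left(0,-1 \right)} \right)} U = 24 \cdot 12 \left(-31\right) = 288 \left(-31\right) = -8928$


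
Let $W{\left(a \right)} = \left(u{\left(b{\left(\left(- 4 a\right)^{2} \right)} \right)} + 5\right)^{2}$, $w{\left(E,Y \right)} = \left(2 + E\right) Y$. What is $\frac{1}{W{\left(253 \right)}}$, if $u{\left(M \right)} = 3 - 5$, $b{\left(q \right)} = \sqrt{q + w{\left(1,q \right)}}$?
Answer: $\frac{1}{9} \approx 0.11111$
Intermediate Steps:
$w{\left(E,Y \right)} = Y \left(2 + E\right)$
$b{\left(q \right)} = 2 \sqrt{q}$ ($b{\left(q \right)} = \sqrt{q + q \left(2 + 1\right)} = \sqrt{q + q 3} = \sqrt{q + 3 q} = \sqrt{4 q} = 2 \sqrt{q}$)
$u{\left(M \right)} = -2$
$W{\left(a \right)} = 9$ ($W{\left(a \right)} = \left(-2 + 5\right)^{2} = 3^{2} = 9$)
$\frac{1}{W{\left(253 \right)}} = \frac{1}{9}$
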